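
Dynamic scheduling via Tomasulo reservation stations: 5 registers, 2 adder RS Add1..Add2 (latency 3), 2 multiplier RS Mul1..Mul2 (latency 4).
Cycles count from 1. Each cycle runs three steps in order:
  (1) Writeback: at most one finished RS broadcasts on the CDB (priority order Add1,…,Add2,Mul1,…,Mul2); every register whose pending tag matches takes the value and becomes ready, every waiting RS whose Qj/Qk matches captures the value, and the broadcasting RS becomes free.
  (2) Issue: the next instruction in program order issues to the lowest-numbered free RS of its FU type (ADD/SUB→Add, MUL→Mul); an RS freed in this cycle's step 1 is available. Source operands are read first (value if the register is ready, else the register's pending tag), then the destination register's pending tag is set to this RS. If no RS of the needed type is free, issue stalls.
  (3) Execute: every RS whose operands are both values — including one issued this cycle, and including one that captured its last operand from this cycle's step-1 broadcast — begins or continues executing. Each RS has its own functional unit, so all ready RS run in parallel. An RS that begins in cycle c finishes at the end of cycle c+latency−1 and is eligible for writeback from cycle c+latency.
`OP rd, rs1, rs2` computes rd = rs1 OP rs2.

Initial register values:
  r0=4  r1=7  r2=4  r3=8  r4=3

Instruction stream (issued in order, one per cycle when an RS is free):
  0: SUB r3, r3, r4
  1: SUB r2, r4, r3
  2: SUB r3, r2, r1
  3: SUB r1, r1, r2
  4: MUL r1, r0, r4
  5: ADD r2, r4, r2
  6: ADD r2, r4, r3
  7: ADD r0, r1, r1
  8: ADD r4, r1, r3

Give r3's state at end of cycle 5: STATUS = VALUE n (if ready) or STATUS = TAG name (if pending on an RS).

STATUS = TAG Add1

  c1: issue SUB r3<-Add1  regs: r0:4,r1:7,r2:4,r3:Add1,r4:3
  c2: issue SUB r2<-Add2  regs: r0:4,r1:7,r2:Add2,r3:Add1,r4:3
  c3: stall  regs: r0:4,r1:7,r2:Add2,r3:Add1,r4:3
  c4: CDB Add1=5; issue SUB r3<-Add1  regs: r0:4,r1:7,r2:Add2,r3:Add1,r4:3
  c5: stall  regs: r0:4,r1:7,r2:Add2,r3:Add1,r4:3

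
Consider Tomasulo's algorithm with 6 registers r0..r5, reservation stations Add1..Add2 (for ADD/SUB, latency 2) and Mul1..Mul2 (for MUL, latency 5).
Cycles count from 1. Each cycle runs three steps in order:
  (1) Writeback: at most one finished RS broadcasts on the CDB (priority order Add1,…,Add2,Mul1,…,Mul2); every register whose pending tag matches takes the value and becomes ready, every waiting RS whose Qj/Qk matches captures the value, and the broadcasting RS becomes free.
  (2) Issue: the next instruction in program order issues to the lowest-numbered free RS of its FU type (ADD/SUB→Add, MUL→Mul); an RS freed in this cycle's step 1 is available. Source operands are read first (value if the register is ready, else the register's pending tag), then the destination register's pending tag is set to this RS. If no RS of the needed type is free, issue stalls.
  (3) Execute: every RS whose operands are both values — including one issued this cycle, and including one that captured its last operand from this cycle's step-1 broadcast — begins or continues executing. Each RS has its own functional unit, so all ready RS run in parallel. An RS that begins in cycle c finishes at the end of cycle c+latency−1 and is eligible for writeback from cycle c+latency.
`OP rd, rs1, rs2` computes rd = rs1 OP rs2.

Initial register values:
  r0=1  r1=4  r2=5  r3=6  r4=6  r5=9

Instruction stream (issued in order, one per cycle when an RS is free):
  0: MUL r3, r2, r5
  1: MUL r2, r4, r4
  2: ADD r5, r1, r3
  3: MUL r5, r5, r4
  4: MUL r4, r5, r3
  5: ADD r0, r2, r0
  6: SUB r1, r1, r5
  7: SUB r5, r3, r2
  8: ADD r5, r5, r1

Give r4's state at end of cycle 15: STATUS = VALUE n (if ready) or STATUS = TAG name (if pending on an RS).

STATUS = TAG Mul2

c1: issue MUL r3<-Mul1 | r0:1,r1:4,r2:5,r3:Mul1,r4:6,r5:9
c2: issue MUL r2<-Mul2 | r0:1,r1:4,r2:Mul2,r3:Mul1,r4:6,r5:9
c3: issue ADD r5<-Add1 | r0:1,r1:4,r2:Mul2,r3:Mul1,r4:6,r5:Add1
c4: stall | r0:1,r1:4,r2:Mul2,r3:Mul1,r4:6,r5:Add1
c5: stall | r0:1,r1:4,r2:Mul2,r3:Mul1,r4:6,r5:Add1
c6: CDB Mul1=45; issue MUL r5<-Mul1 | r0:1,r1:4,r2:Mul2,r3:45,r4:6,r5:Mul1
c7: CDB Mul2=36; issue MUL r4<-Mul2 | r0:1,r1:4,r2:36,r3:45,r4:Mul2,r5:Mul1
c8: CDB Add1=49; issue ADD r0<-Add1 | r0:Add1,r1:4,r2:36,r3:45,r4:Mul2,r5:Mul1
c9: issue SUB r1<-Add2 | r0:Add1,r1:Add2,r2:36,r3:45,r4:Mul2,r5:Mul1
c10: CDB Add1=37; issue SUB r5<-Add1 | r0:37,r1:Add2,r2:36,r3:45,r4:Mul2,r5:Add1
c11: stall | r0:37,r1:Add2,r2:36,r3:45,r4:Mul2,r5:Add1
c12: CDB Add1=9; issue ADD r5<-Add1 | r0:37,r1:Add2,r2:36,r3:45,r4:Mul2,r5:Add1
c13: CDB Mul1=294 | r0:37,r1:Add2,r2:36,r3:45,r4:Mul2,r5:Add1
c14: - | r0:37,r1:Add2,r2:36,r3:45,r4:Mul2,r5:Add1
c15: CDB Add2=-290 | r0:37,r1:-290,r2:36,r3:45,r4:Mul2,r5:Add1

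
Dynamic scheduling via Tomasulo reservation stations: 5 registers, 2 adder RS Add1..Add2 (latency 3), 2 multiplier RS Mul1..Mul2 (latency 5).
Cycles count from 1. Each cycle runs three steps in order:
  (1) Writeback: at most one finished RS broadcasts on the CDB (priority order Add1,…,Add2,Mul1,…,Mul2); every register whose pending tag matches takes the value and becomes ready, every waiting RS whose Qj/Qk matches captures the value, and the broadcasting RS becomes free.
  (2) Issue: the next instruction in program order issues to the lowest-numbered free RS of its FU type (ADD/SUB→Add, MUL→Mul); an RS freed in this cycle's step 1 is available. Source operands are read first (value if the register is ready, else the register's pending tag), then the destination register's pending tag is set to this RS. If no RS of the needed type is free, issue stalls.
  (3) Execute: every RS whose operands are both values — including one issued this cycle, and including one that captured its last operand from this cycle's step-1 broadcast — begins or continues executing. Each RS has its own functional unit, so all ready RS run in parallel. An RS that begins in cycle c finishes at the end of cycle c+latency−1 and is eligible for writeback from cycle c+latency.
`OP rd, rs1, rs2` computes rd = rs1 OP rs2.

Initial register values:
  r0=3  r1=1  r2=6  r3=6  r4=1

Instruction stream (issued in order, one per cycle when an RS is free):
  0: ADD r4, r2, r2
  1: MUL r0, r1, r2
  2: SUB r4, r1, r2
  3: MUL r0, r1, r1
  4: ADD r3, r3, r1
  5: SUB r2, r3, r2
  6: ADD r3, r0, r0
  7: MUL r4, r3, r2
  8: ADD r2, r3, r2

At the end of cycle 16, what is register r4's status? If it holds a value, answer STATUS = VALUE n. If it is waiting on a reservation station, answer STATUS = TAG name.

  c1: issue ADD r4<-Add1  regs: r0:3,r1:1,r2:6,r3:6,r4:Add1
  c2: issue MUL r0<-Mul1  regs: r0:Mul1,r1:1,r2:6,r3:6,r4:Add1
  c3: issue SUB r4<-Add2  regs: r0:Mul1,r1:1,r2:6,r3:6,r4:Add2
  c4: CDB Add1=12; issue MUL r0<-Mul2  regs: r0:Mul2,r1:1,r2:6,r3:6,r4:Add2
  c5: issue ADD r3<-Add1  regs: r0:Mul2,r1:1,r2:6,r3:Add1,r4:Add2
  c6: CDB Add2=-5; issue SUB r2<-Add2  regs: r0:Mul2,r1:1,r2:Add2,r3:Add1,r4:-5
  c7: CDB Mul1=6; stall  regs: r0:Mul2,r1:1,r2:Add2,r3:Add1,r4:-5
  c8: CDB Add1=7; issue ADD r3<-Add1  regs: r0:Mul2,r1:1,r2:Add2,r3:Add1,r4:-5
  c9: CDB Mul2=1; issue MUL r4<-Mul1  regs: r0:1,r1:1,r2:Add2,r3:Add1,r4:Mul1
  c10: stall  regs: r0:1,r1:1,r2:Add2,r3:Add1,r4:Mul1
  c11: CDB Add2=1; issue ADD r2<-Add2  regs: r0:1,r1:1,r2:Add2,r3:Add1,r4:Mul1
  c12: CDB Add1=2  regs: r0:1,r1:1,r2:Add2,r3:2,r4:Mul1
  c13: -  regs: r0:1,r1:1,r2:Add2,r3:2,r4:Mul1
  c14: -  regs: r0:1,r1:1,r2:Add2,r3:2,r4:Mul1
  c15: CDB Add2=3  regs: r0:1,r1:1,r2:3,r3:2,r4:Mul1
  c16: -  regs: r0:1,r1:1,r2:3,r3:2,r4:Mul1

STATUS = TAG Mul1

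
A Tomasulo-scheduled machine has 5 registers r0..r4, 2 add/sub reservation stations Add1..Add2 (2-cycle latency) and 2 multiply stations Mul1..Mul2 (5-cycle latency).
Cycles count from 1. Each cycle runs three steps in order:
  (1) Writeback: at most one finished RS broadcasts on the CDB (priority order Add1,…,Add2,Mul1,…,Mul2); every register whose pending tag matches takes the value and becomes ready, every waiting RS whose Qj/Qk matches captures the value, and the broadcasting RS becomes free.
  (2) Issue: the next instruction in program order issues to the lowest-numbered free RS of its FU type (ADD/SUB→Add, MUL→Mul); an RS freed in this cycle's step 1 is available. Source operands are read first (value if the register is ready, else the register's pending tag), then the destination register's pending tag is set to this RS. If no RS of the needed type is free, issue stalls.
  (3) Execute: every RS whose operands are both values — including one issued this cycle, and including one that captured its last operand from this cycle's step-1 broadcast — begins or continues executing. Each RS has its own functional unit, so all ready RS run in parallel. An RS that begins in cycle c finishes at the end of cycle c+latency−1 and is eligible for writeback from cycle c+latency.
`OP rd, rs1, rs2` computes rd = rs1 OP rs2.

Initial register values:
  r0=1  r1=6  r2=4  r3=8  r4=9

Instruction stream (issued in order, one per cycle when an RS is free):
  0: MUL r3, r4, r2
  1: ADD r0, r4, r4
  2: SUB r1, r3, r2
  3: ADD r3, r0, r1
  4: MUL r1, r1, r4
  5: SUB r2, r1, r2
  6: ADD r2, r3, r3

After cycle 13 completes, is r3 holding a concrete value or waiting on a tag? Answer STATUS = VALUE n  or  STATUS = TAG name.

STATUS = VALUE 50

c1: issue MUL r3<-Mul1 | r0:1,r1:6,r2:4,r3:Mul1,r4:9
c2: issue ADD r0<-Add1 | r0:Add1,r1:6,r2:4,r3:Mul1,r4:9
c3: issue SUB r1<-Add2 | r0:Add1,r1:Add2,r2:4,r3:Mul1,r4:9
c4: CDB Add1=18; issue ADD r3<-Add1 | r0:18,r1:Add2,r2:4,r3:Add1,r4:9
c5: issue MUL r1<-Mul2 | r0:18,r1:Mul2,r2:4,r3:Add1,r4:9
c6: CDB Mul1=36; stall | r0:18,r1:Mul2,r2:4,r3:Add1,r4:9
c7: stall | r0:18,r1:Mul2,r2:4,r3:Add1,r4:9
c8: CDB Add2=32; issue SUB r2<-Add2 | r0:18,r1:Mul2,r2:Add2,r3:Add1,r4:9
c9: stall | r0:18,r1:Mul2,r2:Add2,r3:Add1,r4:9
c10: CDB Add1=50; issue ADD r2<-Add1 | r0:18,r1:Mul2,r2:Add1,r3:50,r4:9
c11: - | r0:18,r1:Mul2,r2:Add1,r3:50,r4:9
c12: CDB Add1=100 | r0:18,r1:Mul2,r2:100,r3:50,r4:9
c13: CDB Mul2=288 | r0:18,r1:288,r2:100,r3:50,r4:9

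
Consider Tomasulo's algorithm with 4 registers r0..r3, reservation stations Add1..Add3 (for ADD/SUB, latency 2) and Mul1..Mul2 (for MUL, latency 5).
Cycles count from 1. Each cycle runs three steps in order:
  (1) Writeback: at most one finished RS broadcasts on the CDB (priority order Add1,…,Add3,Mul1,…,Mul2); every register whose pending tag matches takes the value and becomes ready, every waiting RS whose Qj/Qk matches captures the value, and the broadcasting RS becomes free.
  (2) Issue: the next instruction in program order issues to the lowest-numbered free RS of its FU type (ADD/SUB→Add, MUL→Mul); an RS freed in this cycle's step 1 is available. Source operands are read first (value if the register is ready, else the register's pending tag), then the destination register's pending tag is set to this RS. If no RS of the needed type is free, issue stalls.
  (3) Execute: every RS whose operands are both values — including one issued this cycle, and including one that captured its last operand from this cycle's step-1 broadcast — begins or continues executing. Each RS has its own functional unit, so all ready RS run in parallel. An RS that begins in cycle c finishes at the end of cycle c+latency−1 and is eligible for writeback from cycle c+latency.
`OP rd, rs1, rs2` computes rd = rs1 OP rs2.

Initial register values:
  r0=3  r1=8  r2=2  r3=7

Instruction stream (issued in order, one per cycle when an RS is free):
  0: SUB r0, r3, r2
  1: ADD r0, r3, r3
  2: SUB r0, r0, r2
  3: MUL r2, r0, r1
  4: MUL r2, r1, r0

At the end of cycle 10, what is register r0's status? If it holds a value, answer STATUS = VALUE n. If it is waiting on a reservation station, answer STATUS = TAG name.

  c1: issue SUB r0<-Add1  regs: r0:Add1,r1:8,r2:2,r3:7
  c2: issue ADD r0<-Add2  regs: r0:Add2,r1:8,r2:2,r3:7
  c3: CDB Add1=5; issue SUB r0<-Add1  regs: r0:Add1,r1:8,r2:2,r3:7
  c4: CDB Add2=14; issue MUL r2<-Mul1  regs: r0:Add1,r1:8,r2:Mul1,r3:7
  c5: issue MUL r2<-Mul2  regs: r0:Add1,r1:8,r2:Mul2,r3:7
  c6: CDB Add1=12  regs: r0:12,r1:8,r2:Mul2,r3:7
  c7: -  regs: r0:12,r1:8,r2:Mul2,r3:7
  c8: -  regs: r0:12,r1:8,r2:Mul2,r3:7
  c9: -  regs: r0:12,r1:8,r2:Mul2,r3:7
  c10: -  regs: r0:12,r1:8,r2:Mul2,r3:7

STATUS = VALUE 12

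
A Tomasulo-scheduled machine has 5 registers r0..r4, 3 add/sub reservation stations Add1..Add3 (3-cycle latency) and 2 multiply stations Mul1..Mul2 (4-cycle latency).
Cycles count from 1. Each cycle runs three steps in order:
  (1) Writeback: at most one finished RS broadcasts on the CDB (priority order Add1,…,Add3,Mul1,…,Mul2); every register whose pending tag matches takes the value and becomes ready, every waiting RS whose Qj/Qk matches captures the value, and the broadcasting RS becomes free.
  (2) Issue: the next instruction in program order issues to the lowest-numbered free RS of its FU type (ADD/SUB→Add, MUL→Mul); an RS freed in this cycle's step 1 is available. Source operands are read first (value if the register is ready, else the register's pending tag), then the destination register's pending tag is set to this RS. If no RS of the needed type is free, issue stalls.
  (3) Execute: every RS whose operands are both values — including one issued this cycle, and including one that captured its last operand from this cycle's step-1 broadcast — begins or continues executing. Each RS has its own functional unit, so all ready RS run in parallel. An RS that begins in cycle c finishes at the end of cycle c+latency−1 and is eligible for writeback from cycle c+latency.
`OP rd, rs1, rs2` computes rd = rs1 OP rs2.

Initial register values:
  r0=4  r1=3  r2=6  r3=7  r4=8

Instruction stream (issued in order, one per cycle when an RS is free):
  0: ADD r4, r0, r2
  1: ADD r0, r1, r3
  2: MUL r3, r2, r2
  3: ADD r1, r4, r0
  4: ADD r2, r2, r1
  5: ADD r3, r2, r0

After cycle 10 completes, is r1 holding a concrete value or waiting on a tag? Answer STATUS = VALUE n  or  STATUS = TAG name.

c1: issue ADD r4<-Add1 | r0:4,r1:3,r2:6,r3:7,r4:Add1
c2: issue ADD r0<-Add2 | r0:Add2,r1:3,r2:6,r3:7,r4:Add1
c3: issue MUL r3<-Mul1 | r0:Add2,r1:3,r2:6,r3:Mul1,r4:Add1
c4: CDB Add1=10; issue ADD r1<-Add1 | r0:Add2,r1:Add1,r2:6,r3:Mul1,r4:10
c5: CDB Add2=10; issue ADD r2<-Add2 | r0:10,r1:Add1,r2:Add2,r3:Mul1,r4:10
c6: issue ADD r3<-Add3 | r0:10,r1:Add1,r2:Add2,r3:Add3,r4:10
c7: CDB Mul1=36 | r0:10,r1:Add1,r2:Add2,r3:Add3,r4:10
c8: CDB Add1=20 | r0:10,r1:20,r2:Add2,r3:Add3,r4:10
c9: - | r0:10,r1:20,r2:Add2,r3:Add3,r4:10
c10: - | r0:10,r1:20,r2:Add2,r3:Add3,r4:10

STATUS = VALUE 20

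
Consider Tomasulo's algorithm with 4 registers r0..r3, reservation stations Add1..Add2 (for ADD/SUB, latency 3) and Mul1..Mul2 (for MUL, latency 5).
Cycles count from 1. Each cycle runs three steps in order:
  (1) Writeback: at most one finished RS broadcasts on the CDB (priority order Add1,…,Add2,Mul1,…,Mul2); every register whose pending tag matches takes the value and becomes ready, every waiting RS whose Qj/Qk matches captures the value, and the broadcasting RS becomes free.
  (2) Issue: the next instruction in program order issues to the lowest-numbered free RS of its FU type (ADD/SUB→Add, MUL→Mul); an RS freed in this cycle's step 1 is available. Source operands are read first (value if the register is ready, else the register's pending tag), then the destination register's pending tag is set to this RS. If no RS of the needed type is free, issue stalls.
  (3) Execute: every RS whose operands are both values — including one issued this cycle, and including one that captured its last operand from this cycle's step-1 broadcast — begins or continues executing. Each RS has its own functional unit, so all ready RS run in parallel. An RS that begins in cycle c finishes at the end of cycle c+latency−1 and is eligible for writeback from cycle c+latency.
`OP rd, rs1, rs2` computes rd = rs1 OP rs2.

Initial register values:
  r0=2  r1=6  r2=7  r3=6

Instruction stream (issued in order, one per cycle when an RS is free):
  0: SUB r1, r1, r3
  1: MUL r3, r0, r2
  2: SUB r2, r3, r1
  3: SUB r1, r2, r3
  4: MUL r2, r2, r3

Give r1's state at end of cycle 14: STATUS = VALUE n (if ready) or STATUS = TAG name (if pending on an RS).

STATUS = VALUE 0

  c1: issue SUB r1<-Add1  regs: r0:2,r1:Add1,r2:7,r3:6
  c2: issue MUL r3<-Mul1  regs: r0:2,r1:Add1,r2:7,r3:Mul1
  c3: issue SUB r2<-Add2  regs: r0:2,r1:Add1,r2:Add2,r3:Mul1
  c4: CDB Add1=0; issue SUB r1<-Add1  regs: r0:2,r1:Add1,r2:Add2,r3:Mul1
  c5: issue MUL r2<-Mul2  regs: r0:2,r1:Add1,r2:Mul2,r3:Mul1
  c6: -  regs: r0:2,r1:Add1,r2:Mul2,r3:Mul1
  c7: CDB Mul1=14  regs: r0:2,r1:Add1,r2:Mul2,r3:14
  c8: -  regs: r0:2,r1:Add1,r2:Mul2,r3:14
  c9: -  regs: r0:2,r1:Add1,r2:Mul2,r3:14
  c10: CDB Add2=14  regs: r0:2,r1:Add1,r2:Mul2,r3:14
  c11: -  regs: r0:2,r1:Add1,r2:Mul2,r3:14
  c12: -  regs: r0:2,r1:Add1,r2:Mul2,r3:14
  c13: CDB Add1=0  regs: r0:2,r1:0,r2:Mul2,r3:14
  c14: -  regs: r0:2,r1:0,r2:Mul2,r3:14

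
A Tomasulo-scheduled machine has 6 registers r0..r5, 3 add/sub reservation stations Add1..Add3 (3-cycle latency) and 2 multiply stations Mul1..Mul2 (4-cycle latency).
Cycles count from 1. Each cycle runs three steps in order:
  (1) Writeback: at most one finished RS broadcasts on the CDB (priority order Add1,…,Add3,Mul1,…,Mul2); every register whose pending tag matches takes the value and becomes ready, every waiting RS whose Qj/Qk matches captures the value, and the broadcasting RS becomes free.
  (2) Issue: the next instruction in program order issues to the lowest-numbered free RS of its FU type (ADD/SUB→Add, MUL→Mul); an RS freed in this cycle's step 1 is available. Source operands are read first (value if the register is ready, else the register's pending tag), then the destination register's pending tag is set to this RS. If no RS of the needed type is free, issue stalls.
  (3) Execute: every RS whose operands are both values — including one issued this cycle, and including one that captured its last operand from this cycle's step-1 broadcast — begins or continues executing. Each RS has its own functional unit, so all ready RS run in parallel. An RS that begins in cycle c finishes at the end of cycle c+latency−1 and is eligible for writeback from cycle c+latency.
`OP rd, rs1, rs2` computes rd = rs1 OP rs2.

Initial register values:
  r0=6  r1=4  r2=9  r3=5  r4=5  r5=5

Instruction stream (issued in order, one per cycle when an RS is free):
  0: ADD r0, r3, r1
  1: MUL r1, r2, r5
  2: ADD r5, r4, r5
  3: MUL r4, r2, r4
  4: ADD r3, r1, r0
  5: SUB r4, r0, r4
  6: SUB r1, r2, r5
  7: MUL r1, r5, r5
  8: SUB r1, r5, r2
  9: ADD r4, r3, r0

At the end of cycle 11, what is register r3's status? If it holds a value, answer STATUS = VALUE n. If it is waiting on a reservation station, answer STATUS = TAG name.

STATUS = VALUE 54

c1: issue ADD r0<-Add1 | r0:Add1,r1:4,r2:9,r3:5,r4:5,r5:5
c2: issue MUL r1<-Mul1 | r0:Add1,r1:Mul1,r2:9,r3:5,r4:5,r5:5
c3: issue ADD r5<-Add2 | r0:Add1,r1:Mul1,r2:9,r3:5,r4:5,r5:Add2
c4: CDB Add1=9; issue MUL r4<-Mul2 | r0:9,r1:Mul1,r2:9,r3:5,r4:Mul2,r5:Add2
c5: issue ADD r3<-Add1 | r0:9,r1:Mul1,r2:9,r3:Add1,r4:Mul2,r5:Add2
c6: CDB Add2=10; issue SUB r4<-Add2 | r0:9,r1:Mul1,r2:9,r3:Add1,r4:Add2,r5:10
c7: CDB Mul1=45; issue SUB r1<-Add3 | r0:9,r1:Add3,r2:9,r3:Add1,r4:Add2,r5:10
c8: CDB Mul2=45; issue MUL r1<-Mul1 | r0:9,r1:Mul1,r2:9,r3:Add1,r4:Add2,r5:10
c9: stall | r0:9,r1:Mul1,r2:9,r3:Add1,r4:Add2,r5:10
c10: CDB Add1=54; issue SUB r1<-Add1 | r0:9,r1:Add1,r2:9,r3:54,r4:Add2,r5:10
c11: CDB Add2=-36; issue ADD r4<-Add2 | r0:9,r1:Add1,r2:9,r3:54,r4:Add2,r5:10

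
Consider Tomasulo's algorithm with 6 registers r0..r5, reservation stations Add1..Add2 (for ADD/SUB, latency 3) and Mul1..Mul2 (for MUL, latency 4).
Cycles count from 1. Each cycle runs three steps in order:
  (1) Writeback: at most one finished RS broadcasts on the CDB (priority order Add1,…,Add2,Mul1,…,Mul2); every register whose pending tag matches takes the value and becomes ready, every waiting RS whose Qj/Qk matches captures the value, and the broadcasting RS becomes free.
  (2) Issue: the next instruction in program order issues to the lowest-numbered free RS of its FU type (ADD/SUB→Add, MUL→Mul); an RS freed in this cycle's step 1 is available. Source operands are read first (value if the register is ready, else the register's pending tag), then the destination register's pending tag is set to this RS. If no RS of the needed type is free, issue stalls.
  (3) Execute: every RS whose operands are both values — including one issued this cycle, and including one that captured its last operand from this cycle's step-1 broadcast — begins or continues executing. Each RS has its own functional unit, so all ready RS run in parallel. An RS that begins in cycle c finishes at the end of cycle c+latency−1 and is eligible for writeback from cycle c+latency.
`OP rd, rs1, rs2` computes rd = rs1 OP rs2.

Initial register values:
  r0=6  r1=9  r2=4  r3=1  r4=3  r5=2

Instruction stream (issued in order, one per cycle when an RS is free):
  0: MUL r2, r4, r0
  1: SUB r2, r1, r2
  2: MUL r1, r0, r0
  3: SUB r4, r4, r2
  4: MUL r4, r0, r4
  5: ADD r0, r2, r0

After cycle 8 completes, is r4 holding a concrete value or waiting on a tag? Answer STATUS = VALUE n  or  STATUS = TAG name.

STATUS = TAG Mul1

c1: issue MUL r2<-Mul1 | r0:6,r1:9,r2:Mul1,r3:1,r4:3,r5:2
c2: issue SUB r2<-Add1 | r0:6,r1:9,r2:Add1,r3:1,r4:3,r5:2
c3: issue MUL r1<-Mul2 | r0:6,r1:Mul2,r2:Add1,r3:1,r4:3,r5:2
c4: issue SUB r4<-Add2 | r0:6,r1:Mul2,r2:Add1,r3:1,r4:Add2,r5:2
c5: CDB Mul1=18; issue MUL r4<-Mul1 | r0:6,r1:Mul2,r2:Add1,r3:1,r4:Mul1,r5:2
c6: stall | r0:6,r1:Mul2,r2:Add1,r3:1,r4:Mul1,r5:2
c7: CDB Mul2=36; stall | r0:6,r1:36,r2:Add1,r3:1,r4:Mul1,r5:2
c8: CDB Add1=-9; issue ADD r0<-Add1 | r0:Add1,r1:36,r2:-9,r3:1,r4:Mul1,r5:2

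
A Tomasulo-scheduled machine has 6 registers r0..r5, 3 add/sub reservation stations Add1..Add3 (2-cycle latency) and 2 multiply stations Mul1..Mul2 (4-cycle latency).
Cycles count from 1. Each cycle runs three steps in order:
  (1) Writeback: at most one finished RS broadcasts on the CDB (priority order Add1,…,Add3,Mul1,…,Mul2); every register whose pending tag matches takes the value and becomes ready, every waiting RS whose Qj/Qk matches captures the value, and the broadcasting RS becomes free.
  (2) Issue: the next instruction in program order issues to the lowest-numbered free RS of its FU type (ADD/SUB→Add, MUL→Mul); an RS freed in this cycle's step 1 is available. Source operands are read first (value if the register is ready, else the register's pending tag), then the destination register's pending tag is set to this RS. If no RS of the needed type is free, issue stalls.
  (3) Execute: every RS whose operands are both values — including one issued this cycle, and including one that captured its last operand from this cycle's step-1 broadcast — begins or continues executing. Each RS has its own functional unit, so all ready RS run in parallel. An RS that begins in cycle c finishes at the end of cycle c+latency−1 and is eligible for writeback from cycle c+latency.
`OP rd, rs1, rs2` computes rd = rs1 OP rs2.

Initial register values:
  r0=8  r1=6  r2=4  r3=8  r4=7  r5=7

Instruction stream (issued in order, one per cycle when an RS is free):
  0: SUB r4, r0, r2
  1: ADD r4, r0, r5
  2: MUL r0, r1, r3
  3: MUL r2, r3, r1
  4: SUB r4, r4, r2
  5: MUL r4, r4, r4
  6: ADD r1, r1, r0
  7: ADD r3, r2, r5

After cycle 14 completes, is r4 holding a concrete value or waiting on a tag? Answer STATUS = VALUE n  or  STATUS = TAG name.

STATUS = VALUE 1089

c1: issue SUB r4<-Add1 | r0:8,r1:6,r2:4,r3:8,r4:Add1,r5:7
c2: issue ADD r4<-Add2 | r0:8,r1:6,r2:4,r3:8,r4:Add2,r5:7
c3: CDB Add1=4; issue MUL r0<-Mul1 | r0:Mul1,r1:6,r2:4,r3:8,r4:Add2,r5:7
c4: CDB Add2=15; issue MUL r2<-Mul2 | r0:Mul1,r1:6,r2:Mul2,r3:8,r4:15,r5:7
c5: issue SUB r4<-Add1 | r0:Mul1,r1:6,r2:Mul2,r3:8,r4:Add1,r5:7
c6: stall | r0:Mul1,r1:6,r2:Mul2,r3:8,r4:Add1,r5:7
c7: CDB Mul1=48; issue MUL r4<-Mul1 | r0:48,r1:6,r2:Mul2,r3:8,r4:Mul1,r5:7
c8: CDB Mul2=48; issue ADD r1<-Add2 | r0:48,r1:Add2,r2:48,r3:8,r4:Mul1,r5:7
c9: issue ADD r3<-Add3 | r0:48,r1:Add2,r2:48,r3:Add3,r4:Mul1,r5:7
c10: CDB Add1=-33 | r0:48,r1:Add2,r2:48,r3:Add3,r4:Mul1,r5:7
c11: CDB Add2=54 | r0:48,r1:54,r2:48,r3:Add3,r4:Mul1,r5:7
c12: CDB Add3=55 | r0:48,r1:54,r2:48,r3:55,r4:Mul1,r5:7
c13: - | r0:48,r1:54,r2:48,r3:55,r4:Mul1,r5:7
c14: CDB Mul1=1089 | r0:48,r1:54,r2:48,r3:55,r4:1089,r5:7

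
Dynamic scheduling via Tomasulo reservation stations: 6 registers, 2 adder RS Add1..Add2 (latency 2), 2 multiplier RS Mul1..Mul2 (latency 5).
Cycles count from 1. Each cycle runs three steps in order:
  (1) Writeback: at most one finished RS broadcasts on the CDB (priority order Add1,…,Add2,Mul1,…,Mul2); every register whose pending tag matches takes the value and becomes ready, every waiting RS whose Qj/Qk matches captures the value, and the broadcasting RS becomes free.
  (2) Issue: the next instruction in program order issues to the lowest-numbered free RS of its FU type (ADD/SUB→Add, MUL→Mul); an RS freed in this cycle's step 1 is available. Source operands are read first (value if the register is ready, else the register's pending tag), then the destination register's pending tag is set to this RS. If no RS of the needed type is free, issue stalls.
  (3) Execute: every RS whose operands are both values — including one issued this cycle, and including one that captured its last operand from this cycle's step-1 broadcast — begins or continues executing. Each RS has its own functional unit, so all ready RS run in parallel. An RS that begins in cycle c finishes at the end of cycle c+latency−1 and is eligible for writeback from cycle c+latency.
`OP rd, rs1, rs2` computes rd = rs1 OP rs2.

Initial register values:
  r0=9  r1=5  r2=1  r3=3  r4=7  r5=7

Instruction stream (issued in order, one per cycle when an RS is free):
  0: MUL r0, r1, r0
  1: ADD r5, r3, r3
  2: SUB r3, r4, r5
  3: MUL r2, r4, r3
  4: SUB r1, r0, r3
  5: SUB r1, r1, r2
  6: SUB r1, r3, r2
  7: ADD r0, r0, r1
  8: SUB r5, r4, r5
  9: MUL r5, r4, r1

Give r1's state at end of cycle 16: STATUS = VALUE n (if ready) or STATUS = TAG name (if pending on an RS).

STATUS = VALUE -6

  c1: issue MUL r0<-Mul1  regs: r0:Mul1,r1:5,r2:1,r3:3,r4:7,r5:7
  c2: issue ADD r5<-Add1  regs: r0:Mul1,r1:5,r2:1,r3:3,r4:7,r5:Add1
  c3: issue SUB r3<-Add2  regs: r0:Mul1,r1:5,r2:1,r3:Add2,r4:7,r5:Add1
  c4: CDB Add1=6; issue MUL r2<-Mul2  regs: r0:Mul1,r1:5,r2:Mul2,r3:Add2,r4:7,r5:6
  c5: issue SUB r1<-Add1  regs: r0:Mul1,r1:Add1,r2:Mul2,r3:Add2,r4:7,r5:6
  c6: CDB Add2=1; issue SUB r1<-Add2  regs: r0:Mul1,r1:Add2,r2:Mul2,r3:1,r4:7,r5:6
  c7: CDB Mul1=45; stall  regs: r0:45,r1:Add2,r2:Mul2,r3:1,r4:7,r5:6
  c8: stall  regs: r0:45,r1:Add2,r2:Mul2,r3:1,r4:7,r5:6
  c9: CDB Add1=44; issue SUB r1<-Add1  regs: r0:45,r1:Add1,r2:Mul2,r3:1,r4:7,r5:6
  c10: stall  regs: r0:45,r1:Add1,r2:Mul2,r3:1,r4:7,r5:6
  c11: CDB Mul2=7; stall  regs: r0:45,r1:Add1,r2:7,r3:1,r4:7,r5:6
  c12: stall  regs: r0:45,r1:Add1,r2:7,r3:1,r4:7,r5:6
  c13: CDB Add1=-6; issue ADD r0<-Add1  regs: r0:Add1,r1:-6,r2:7,r3:1,r4:7,r5:6
  c14: CDB Add2=37; issue SUB r5<-Add2  regs: r0:Add1,r1:-6,r2:7,r3:1,r4:7,r5:Add2
  c15: CDB Add1=39; issue MUL r5<-Mul1  regs: r0:39,r1:-6,r2:7,r3:1,r4:7,r5:Mul1
  c16: CDB Add2=1  regs: r0:39,r1:-6,r2:7,r3:1,r4:7,r5:Mul1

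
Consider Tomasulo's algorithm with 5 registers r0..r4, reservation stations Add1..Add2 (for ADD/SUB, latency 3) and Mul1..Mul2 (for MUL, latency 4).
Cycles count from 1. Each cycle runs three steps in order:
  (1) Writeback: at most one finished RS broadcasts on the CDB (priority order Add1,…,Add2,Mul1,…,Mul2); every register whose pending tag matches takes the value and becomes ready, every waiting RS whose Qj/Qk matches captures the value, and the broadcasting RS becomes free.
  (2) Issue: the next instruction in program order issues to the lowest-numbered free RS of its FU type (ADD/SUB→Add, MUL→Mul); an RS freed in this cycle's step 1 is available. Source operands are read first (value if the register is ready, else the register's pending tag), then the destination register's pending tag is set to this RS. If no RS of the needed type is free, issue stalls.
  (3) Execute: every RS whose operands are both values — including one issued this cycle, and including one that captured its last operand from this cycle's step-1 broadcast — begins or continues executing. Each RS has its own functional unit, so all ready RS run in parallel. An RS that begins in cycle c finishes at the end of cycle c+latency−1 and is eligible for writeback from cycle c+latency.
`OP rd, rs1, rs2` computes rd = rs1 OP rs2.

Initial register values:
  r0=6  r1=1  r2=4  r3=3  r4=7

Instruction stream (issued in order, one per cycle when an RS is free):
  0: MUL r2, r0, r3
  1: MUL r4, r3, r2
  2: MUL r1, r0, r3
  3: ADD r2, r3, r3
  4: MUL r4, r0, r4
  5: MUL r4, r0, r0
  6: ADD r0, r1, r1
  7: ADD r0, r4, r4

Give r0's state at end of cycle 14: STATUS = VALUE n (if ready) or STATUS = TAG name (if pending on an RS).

cycle 1: issue MUL r2<-Mul1 // r0:6,r1:1,r2:Mul1,r3:3,r4:7
cycle 2: issue MUL r4<-Mul2 // r0:6,r1:1,r2:Mul1,r3:3,r4:Mul2
cycle 3: stall // r0:6,r1:1,r2:Mul1,r3:3,r4:Mul2
cycle 4: stall // r0:6,r1:1,r2:Mul1,r3:3,r4:Mul2
cycle 5: CDB Mul1=18; issue MUL r1<-Mul1 // r0:6,r1:Mul1,r2:18,r3:3,r4:Mul2
cycle 6: issue ADD r2<-Add1 // r0:6,r1:Mul1,r2:Add1,r3:3,r4:Mul2
cycle 7: stall // r0:6,r1:Mul1,r2:Add1,r3:3,r4:Mul2
cycle 8: stall // r0:6,r1:Mul1,r2:Add1,r3:3,r4:Mul2
cycle 9: CDB Add1=6; stall // r0:6,r1:Mul1,r2:6,r3:3,r4:Mul2
cycle 10: CDB Mul1=18; issue MUL r4<-Mul1 // r0:6,r1:18,r2:6,r3:3,r4:Mul1
cycle 11: CDB Mul2=54; issue MUL r4<-Mul2 // r0:6,r1:18,r2:6,r3:3,r4:Mul2
cycle 12: issue ADD r0<-Add1 // r0:Add1,r1:18,r2:6,r3:3,r4:Mul2
cycle 13: issue ADD r0<-Add2 // r0:Add2,r1:18,r2:6,r3:3,r4:Mul2
cycle 14: - // r0:Add2,r1:18,r2:6,r3:3,r4:Mul2

STATUS = TAG Add2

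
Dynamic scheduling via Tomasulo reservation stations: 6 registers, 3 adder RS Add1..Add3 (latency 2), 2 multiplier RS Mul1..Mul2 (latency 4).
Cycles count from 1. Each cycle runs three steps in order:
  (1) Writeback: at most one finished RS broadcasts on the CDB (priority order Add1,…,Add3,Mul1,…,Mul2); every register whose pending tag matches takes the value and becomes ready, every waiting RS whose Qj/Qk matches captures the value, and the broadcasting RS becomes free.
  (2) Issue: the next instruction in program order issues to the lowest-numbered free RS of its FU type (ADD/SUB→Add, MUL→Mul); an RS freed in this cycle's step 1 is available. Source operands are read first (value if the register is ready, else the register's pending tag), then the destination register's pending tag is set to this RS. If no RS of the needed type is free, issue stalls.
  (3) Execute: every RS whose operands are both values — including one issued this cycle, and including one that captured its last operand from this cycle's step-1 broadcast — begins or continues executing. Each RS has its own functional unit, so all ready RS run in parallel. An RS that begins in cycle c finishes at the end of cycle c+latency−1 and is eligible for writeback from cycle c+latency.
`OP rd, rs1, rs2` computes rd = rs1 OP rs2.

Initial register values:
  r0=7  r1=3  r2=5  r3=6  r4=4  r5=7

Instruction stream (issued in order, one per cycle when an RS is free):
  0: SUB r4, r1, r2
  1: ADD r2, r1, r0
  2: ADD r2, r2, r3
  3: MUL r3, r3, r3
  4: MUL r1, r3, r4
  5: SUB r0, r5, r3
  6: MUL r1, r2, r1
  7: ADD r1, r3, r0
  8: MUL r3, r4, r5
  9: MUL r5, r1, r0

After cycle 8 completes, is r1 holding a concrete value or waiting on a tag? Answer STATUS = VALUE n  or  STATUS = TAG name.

  c1: issue SUB r4<-Add1  regs: r0:7,r1:3,r2:5,r3:6,r4:Add1,r5:7
  c2: issue ADD r2<-Add2  regs: r0:7,r1:3,r2:Add2,r3:6,r4:Add1,r5:7
  c3: CDB Add1=-2; issue ADD r2<-Add1  regs: r0:7,r1:3,r2:Add1,r3:6,r4:-2,r5:7
  c4: CDB Add2=10; issue MUL r3<-Mul1  regs: r0:7,r1:3,r2:Add1,r3:Mul1,r4:-2,r5:7
  c5: issue MUL r1<-Mul2  regs: r0:7,r1:Mul2,r2:Add1,r3:Mul1,r4:-2,r5:7
  c6: CDB Add1=16; issue SUB r0<-Add1  regs: r0:Add1,r1:Mul2,r2:16,r3:Mul1,r4:-2,r5:7
  c7: stall  regs: r0:Add1,r1:Mul2,r2:16,r3:Mul1,r4:-2,r5:7
  c8: CDB Mul1=36; issue MUL r1<-Mul1  regs: r0:Add1,r1:Mul1,r2:16,r3:36,r4:-2,r5:7

STATUS = TAG Mul1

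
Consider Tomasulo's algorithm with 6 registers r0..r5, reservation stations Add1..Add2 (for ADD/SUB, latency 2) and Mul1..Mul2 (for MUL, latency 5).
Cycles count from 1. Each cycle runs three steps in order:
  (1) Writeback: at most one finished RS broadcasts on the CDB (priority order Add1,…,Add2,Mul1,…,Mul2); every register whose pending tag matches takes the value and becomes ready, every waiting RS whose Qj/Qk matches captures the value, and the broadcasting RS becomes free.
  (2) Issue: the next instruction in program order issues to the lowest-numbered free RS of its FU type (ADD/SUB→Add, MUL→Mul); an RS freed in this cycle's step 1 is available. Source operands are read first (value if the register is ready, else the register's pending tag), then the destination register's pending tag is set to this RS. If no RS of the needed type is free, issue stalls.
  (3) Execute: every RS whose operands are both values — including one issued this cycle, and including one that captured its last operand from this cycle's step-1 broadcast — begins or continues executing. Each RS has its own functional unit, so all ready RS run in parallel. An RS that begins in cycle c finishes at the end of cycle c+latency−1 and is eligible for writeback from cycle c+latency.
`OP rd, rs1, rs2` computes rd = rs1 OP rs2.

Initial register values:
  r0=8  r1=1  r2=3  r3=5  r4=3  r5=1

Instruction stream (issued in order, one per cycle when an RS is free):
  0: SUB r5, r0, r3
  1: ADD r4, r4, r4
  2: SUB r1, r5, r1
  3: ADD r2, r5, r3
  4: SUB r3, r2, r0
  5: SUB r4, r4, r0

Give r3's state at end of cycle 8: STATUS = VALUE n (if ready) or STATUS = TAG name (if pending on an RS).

c1: issue SUB r5<-Add1 | r0:8,r1:1,r2:3,r3:5,r4:3,r5:Add1
c2: issue ADD r4<-Add2 | r0:8,r1:1,r2:3,r3:5,r4:Add2,r5:Add1
c3: CDB Add1=3; issue SUB r1<-Add1 | r0:8,r1:Add1,r2:3,r3:5,r4:Add2,r5:3
c4: CDB Add2=6; issue ADD r2<-Add2 | r0:8,r1:Add1,r2:Add2,r3:5,r4:6,r5:3
c5: CDB Add1=2; issue SUB r3<-Add1 | r0:8,r1:2,r2:Add2,r3:Add1,r4:6,r5:3
c6: CDB Add2=8; issue SUB r4<-Add2 | r0:8,r1:2,r2:8,r3:Add1,r4:Add2,r5:3
c7: - | r0:8,r1:2,r2:8,r3:Add1,r4:Add2,r5:3
c8: CDB Add1=0 | r0:8,r1:2,r2:8,r3:0,r4:Add2,r5:3

STATUS = VALUE 0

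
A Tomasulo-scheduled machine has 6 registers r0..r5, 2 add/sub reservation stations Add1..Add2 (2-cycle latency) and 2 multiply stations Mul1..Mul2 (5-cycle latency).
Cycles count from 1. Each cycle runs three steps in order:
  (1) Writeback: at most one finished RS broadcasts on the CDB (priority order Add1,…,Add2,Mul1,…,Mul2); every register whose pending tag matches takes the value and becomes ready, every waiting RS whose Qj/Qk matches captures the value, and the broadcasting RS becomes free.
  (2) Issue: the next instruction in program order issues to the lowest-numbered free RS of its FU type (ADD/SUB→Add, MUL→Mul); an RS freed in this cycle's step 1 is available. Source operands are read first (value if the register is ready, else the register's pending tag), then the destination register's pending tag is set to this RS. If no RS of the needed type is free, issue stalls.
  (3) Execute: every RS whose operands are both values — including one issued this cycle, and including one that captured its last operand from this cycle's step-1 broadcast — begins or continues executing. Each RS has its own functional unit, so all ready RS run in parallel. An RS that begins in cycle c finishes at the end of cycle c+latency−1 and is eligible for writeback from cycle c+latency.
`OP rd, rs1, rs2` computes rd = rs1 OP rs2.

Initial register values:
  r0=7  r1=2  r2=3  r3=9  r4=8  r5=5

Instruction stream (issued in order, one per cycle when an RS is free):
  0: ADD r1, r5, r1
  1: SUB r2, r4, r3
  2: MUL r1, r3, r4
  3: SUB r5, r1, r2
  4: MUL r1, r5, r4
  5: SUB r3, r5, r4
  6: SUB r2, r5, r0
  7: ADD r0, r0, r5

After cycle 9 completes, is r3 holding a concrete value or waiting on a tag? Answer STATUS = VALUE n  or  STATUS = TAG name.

c1: issue ADD r1<-Add1 | r0:7,r1:Add1,r2:3,r3:9,r4:8,r5:5
c2: issue SUB r2<-Add2 | r0:7,r1:Add1,r2:Add2,r3:9,r4:8,r5:5
c3: CDB Add1=7; issue MUL r1<-Mul1 | r0:7,r1:Mul1,r2:Add2,r3:9,r4:8,r5:5
c4: CDB Add2=-1; issue SUB r5<-Add1 | r0:7,r1:Mul1,r2:-1,r3:9,r4:8,r5:Add1
c5: issue MUL r1<-Mul2 | r0:7,r1:Mul2,r2:-1,r3:9,r4:8,r5:Add1
c6: issue SUB r3<-Add2 | r0:7,r1:Mul2,r2:-1,r3:Add2,r4:8,r5:Add1
c7: stall | r0:7,r1:Mul2,r2:-1,r3:Add2,r4:8,r5:Add1
c8: CDB Mul1=72; stall | r0:7,r1:Mul2,r2:-1,r3:Add2,r4:8,r5:Add1
c9: stall | r0:7,r1:Mul2,r2:-1,r3:Add2,r4:8,r5:Add1

STATUS = TAG Add2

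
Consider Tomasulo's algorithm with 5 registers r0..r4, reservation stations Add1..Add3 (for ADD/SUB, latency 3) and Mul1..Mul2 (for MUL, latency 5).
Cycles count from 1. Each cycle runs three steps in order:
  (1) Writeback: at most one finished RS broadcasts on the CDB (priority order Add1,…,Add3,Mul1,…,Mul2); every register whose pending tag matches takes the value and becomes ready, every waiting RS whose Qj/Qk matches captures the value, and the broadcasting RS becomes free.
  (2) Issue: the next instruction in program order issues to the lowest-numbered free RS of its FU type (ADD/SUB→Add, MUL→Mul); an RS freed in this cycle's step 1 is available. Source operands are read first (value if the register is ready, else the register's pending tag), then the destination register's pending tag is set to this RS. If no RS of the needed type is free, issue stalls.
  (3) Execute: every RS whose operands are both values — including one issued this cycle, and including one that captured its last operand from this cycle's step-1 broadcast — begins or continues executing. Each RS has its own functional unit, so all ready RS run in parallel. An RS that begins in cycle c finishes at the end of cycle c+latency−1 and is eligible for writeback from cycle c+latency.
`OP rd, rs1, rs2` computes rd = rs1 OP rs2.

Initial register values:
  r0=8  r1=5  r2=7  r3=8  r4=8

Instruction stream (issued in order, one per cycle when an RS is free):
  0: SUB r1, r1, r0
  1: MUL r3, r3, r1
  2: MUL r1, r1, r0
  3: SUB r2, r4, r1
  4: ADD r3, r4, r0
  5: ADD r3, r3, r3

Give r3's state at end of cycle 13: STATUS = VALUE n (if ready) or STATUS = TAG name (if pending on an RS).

cycle 1: issue SUB r1<-Add1 // r0:8,r1:Add1,r2:7,r3:8,r4:8
cycle 2: issue MUL r3<-Mul1 // r0:8,r1:Add1,r2:7,r3:Mul1,r4:8
cycle 3: issue MUL r1<-Mul2 // r0:8,r1:Mul2,r2:7,r3:Mul1,r4:8
cycle 4: CDB Add1=-3; issue SUB r2<-Add1 // r0:8,r1:Mul2,r2:Add1,r3:Mul1,r4:8
cycle 5: issue ADD r3<-Add2 // r0:8,r1:Mul2,r2:Add1,r3:Add2,r4:8
cycle 6: issue ADD r3<-Add3 // r0:8,r1:Mul2,r2:Add1,r3:Add3,r4:8
cycle 7: - // r0:8,r1:Mul2,r2:Add1,r3:Add3,r4:8
cycle 8: CDB Add2=16 // r0:8,r1:Mul2,r2:Add1,r3:Add3,r4:8
cycle 9: CDB Mul1=-24 // r0:8,r1:Mul2,r2:Add1,r3:Add3,r4:8
cycle 10: CDB Mul2=-24 // r0:8,r1:-24,r2:Add1,r3:Add3,r4:8
cycle 11: CDB Add3=32 // r0:8,r1:-24,r2:Add1,r3:32,r4:8
cycle 12: - // r0:8,r1:-24,r2:Add1,r3:32,r4:8
cycle 13: CDB Add1=32 // r0:8,r1:-24,r2:32,r3:32,r4:8

STATUS = VALUE 32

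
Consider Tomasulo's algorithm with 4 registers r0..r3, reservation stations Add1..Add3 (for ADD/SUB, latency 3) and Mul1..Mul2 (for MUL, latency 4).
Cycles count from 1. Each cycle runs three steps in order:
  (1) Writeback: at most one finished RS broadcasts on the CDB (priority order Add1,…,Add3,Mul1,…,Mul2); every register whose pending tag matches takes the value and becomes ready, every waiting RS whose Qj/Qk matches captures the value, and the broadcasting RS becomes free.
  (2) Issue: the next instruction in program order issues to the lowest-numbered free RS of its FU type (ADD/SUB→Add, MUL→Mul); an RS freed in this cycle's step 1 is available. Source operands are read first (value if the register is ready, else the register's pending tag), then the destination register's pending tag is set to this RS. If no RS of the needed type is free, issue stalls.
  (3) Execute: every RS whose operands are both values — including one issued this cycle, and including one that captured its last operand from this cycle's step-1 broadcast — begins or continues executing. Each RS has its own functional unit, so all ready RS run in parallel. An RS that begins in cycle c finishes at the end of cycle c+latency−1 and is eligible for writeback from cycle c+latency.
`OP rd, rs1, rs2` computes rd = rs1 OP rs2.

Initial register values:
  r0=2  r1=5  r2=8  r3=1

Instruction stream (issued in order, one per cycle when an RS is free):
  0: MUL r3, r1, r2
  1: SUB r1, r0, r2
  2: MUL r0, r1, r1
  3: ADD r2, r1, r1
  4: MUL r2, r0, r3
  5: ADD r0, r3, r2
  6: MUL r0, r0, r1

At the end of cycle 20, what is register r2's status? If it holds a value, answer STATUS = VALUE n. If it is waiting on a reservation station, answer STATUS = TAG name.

  c1: issue MUL r3<-Mul1  regs: r0:2,r1:5,r2:8,r3:Mul1
  c2: issue SUB r1<-Add1  regs: r0:2,r1:Add1,r2:8,r3:Mul1
  c3: issue MUL r0<-Mul2  regs: r0:Mul2,r1:Add1,r2:8,r3:Mul1
  c4: issue ADD r2<-Add2  regs: r0:Mul2,r1:Add1,r2:Add2,r3:Mul1
  c5: CDB Add1=-6; stall  regs: r0:Mul2,r1:-6,r2:Add2,r3:Mul1
  c6: CDB Mul1=40; issue MUL r2<-Mul1  regs: r0:Mul2,r1:-6,r2:Mul1,r3:40
  c7: issue ADD r0<-Add1  regs: r0:Add1,r1:-6,r2:Mul1,r3:40
  c8: CDB Add2=-12; stall  regs: r0:Add1,r1:-6,r2:Mul1,r3:40
  c9: CDB Mul2=36; issue MUL r0<-Mul2  regs: r0:Mul2,r1:-6,r2:Mul1,r3:40
  c10: -  regs: r0:Mul2,r1:-6,r2:Mul1,r3:40
  c11: -  regs: r0:Mul2,r1:-6,r2:Mul1,r3:40
  c12: -  regs: r0:Mul2,r1:-6,r2:Mul1,r3:40
  c13: CDB Mul1=1440  regs: r0:Mul2,r1:-6,r2:1440,r3:40
  c14: -  regs: r0:Mul2,r1:-6,r2:1440,r3:40
  c15: -  regs: r0:Mul2,r1:-6,r2:1440,r3:40
  c16: CDB Add1=1480  regs: r0:Mul2,r1:-6,r2:1440,r3:40
  c17: -  regs: r0:Mul2,r1:-6,r2:1440,r3:40
  c18: -  regs: r0:Mul2,r1:-6,r2:1440,r3:40
  c19: -  regs: r0:Mul2,r1:-6,r2:1440,r3:40
  c20: CDB Mul2=-8880  regs: r0:-8880,r1:-6,r2:1440,r3:40

STATUS = VALUE 1440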